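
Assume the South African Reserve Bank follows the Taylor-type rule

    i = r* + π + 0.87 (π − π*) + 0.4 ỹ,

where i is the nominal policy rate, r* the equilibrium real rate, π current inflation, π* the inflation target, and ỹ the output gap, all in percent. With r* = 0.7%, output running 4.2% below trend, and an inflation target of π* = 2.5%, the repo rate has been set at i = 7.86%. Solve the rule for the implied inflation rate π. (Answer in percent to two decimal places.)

Output 4.2% below potential → ỹ = -4.2.
Collecting π: i = r* + (1 + 0.87) π − 0.87 π* + 0.4 ỹ
1.87 π = 7.86 − 0.7 + 0.87 × 2.5 − 0.4 × (-4.2) = 11.015
π = 11.015 / 1.87 = 5.89

5.89%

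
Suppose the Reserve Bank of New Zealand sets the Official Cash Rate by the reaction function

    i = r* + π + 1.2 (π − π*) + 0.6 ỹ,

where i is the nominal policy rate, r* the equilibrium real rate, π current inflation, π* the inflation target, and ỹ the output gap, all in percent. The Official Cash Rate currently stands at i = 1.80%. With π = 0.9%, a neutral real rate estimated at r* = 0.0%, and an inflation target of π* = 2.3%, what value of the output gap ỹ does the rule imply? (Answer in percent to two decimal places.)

4.30%

0.6 ỹ = 1.80 − 0.0 − 0.9 − 1.2 × (0.9 − 2.3) = 2.58
ỹ = 2.58 / 0.6 = 4.30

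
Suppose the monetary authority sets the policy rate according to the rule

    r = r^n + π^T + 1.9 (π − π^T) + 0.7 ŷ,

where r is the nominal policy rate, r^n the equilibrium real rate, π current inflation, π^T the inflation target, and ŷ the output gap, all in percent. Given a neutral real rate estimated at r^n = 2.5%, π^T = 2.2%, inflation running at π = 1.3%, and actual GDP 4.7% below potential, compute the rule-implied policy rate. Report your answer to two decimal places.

Output 4.7% below potential → ŷ = -4.7.
r = 2.5 + 2.2 + 1.9 × (1.3 − 2.2) + 0.7 × (-4.7)
   = 2.5 + 2.2 − 1.71 − 3.29 = -0.30

-0.30%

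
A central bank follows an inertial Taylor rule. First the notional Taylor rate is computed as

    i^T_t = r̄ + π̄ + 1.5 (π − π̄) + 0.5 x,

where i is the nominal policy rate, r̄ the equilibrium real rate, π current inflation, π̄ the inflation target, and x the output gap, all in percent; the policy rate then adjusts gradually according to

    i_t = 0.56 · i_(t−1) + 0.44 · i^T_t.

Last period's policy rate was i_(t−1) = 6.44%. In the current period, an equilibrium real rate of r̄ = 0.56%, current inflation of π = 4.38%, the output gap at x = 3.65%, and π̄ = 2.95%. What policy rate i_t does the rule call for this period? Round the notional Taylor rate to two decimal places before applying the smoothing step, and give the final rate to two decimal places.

6.90%

i^T_t = 0.56 + 2.95 + 1.5 × (4.38 − 2.95) + 0.5 × 3.65
   = 0.56 + 2.95 + 2.145 + 1.825 = 7.48
i_t = 0.56 × 6.44 + 0.44 × 7.48 = 3.6064 + 3.2912 = 6.90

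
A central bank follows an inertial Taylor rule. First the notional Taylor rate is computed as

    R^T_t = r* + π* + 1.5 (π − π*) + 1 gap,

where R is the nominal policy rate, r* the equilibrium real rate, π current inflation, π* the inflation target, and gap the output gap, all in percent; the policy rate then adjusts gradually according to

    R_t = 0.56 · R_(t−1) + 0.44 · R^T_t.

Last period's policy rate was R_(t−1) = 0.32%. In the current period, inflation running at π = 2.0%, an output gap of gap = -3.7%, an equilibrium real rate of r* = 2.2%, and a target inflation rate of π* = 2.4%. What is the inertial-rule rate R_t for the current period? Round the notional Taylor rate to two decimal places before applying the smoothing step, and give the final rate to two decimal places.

0.31%

R^T_t = 2.2 + 2.4 + 1.5 × (2.0 − 2.4) + 1 × (-3.7)
   = 2.2 + 2.4 − 0.6 − 3.7 = 0.30
R_t = 0.56 × 0.32 + 0.44 × 0.30 = 0.1792 + 0.132 = 0.31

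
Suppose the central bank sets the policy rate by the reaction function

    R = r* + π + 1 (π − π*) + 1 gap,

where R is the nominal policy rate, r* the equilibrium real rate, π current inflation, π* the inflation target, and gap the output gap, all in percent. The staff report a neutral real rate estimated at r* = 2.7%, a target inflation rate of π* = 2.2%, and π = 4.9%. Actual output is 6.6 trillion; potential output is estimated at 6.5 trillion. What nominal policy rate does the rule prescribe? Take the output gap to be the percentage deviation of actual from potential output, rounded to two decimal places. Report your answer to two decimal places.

11.84%

Output gap = 100 × (6.6 − 6.5) / 6.5 = 1.54%.
R = 2.70 + 4.90 + 1 × (4.90 − 2.20) + 1 × 1.54
   = 2.70 + 4.9 + 2.7 + 1.54 = 11.84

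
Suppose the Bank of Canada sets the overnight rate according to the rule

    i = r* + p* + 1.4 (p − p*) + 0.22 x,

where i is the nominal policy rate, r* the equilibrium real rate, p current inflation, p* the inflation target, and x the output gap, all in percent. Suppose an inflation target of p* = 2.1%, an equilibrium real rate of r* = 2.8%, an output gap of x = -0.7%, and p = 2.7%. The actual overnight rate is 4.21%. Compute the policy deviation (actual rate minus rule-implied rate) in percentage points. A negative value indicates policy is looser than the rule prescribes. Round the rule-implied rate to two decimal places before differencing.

-1.38 pp

i = 2.8 + 2.1 + 1.4 × (2.7 − 2.1) + 0.22 × (-0.7)
   = 2.8 + 2.1 + 0.84 − 0.154 = 5.59
Deviation = 4.21 − 5.59 = -1.38 pp.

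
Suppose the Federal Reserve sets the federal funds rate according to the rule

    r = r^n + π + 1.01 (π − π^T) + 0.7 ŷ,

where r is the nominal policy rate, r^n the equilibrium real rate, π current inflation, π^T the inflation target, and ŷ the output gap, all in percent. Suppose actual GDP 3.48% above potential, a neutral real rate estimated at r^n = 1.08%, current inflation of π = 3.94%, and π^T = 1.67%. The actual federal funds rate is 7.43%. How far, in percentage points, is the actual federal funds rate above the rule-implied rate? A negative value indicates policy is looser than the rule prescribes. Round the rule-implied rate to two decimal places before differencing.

-2.32 pp

Output 3.48% above potential → ŷ = 3.48.
r = 1.08 + 3.94 + 1.01 × (3.94 − 1.67) + 0.7 × 3.48
   = 1.08 + 3.94 + 2.2927 + 2.436 = 9.75
Deviation = 7.43 − 9.75 = -2.32 pp.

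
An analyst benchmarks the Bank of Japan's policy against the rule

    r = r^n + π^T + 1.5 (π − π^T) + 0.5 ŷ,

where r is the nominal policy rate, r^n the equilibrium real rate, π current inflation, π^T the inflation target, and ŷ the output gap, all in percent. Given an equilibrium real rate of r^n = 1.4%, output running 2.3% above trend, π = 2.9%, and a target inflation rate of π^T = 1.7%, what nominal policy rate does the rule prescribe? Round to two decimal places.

Output 2.3% above potential → ŷ = 2.3.
r = 1.4 + 1.7 + 1.5 × (2.9 − 1.7) + 0.5 × 2.3
   = 1.4 + 1.7 + 1.8 + 1.15 = 6.05

6.05%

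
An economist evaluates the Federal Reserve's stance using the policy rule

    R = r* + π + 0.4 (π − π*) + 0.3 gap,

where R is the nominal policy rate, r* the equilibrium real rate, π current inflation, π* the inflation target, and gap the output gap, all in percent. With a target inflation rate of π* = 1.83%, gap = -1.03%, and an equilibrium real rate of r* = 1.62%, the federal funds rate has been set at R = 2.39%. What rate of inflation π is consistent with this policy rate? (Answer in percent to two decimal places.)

1.29%

Collecting π: R = r* + (1 + 0.4) π − 0.4 π* + 0.3 gap
1.4 π = 2.39 − 1.62 + 0.4 × 1.83 − 0.3 × (-1.03) = 1.811
π = 1.811 / 1.4 = 1.29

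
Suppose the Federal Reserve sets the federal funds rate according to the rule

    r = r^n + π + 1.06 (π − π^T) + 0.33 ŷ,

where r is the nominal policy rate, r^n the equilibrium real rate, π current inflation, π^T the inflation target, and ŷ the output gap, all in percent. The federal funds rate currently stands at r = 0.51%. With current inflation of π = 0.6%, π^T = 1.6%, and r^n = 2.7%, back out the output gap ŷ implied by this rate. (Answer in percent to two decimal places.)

-5.24%

0.33 ŷ = 0.51 − 2.7 − 0.6 − 1.06 × (0.6 − 1.6) = -1.73
ŷ = -1.73 / 0.33 = -5.24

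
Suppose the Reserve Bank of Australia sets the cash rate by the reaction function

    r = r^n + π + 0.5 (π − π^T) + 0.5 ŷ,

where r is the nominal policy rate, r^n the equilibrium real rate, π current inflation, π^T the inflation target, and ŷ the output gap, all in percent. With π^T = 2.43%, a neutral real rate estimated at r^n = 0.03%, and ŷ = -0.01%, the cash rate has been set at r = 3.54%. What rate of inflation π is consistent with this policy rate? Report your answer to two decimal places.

Collecting π: r = r^n + (1 + 0.5) π − 0.5 π^T + 0.5 ŷ
1.5 π = 3.54 − 0.03 + 0.5 × 2.43 − 0.5 × (-0.01) = 4.73
π = 4.73 / 1.5 = 3.15

3.15%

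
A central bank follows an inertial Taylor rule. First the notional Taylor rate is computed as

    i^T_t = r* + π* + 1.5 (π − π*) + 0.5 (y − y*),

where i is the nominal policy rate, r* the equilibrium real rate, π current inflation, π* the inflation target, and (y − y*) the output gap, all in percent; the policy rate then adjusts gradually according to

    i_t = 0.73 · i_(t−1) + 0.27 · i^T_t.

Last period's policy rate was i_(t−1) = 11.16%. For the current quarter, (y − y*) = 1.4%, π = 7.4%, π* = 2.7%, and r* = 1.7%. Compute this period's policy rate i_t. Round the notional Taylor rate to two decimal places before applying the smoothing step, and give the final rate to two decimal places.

11.43%

i^T_t = 1.7 + 2.7 + 1.5 × (7.4 − 2.7) + 0.5 × 1.4
   = 1.7 + 2.7 + 7.05 + 0.7 = 12.15
i_t = 0.73 × 11.16 + 0.27 × 12.15 = 8.1468 + 3.2805 = 11.43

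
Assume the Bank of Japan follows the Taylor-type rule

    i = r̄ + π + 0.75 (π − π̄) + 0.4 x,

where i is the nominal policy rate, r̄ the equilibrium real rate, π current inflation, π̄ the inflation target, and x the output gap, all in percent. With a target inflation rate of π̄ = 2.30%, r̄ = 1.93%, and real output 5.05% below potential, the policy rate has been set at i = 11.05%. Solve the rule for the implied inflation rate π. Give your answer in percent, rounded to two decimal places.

Output 5.05% below potential → x = -5.05.
Collecting π: i = r̄ + (1 + 0.75) π − 0.75 π̄ + 0.4 x
1.75 π = 11.05 − 1.93 + 0.75 × 2.30 − 0.4 × (-5.05) = 12.865
π = 12.865 / 1.75 = 7.35

7.35%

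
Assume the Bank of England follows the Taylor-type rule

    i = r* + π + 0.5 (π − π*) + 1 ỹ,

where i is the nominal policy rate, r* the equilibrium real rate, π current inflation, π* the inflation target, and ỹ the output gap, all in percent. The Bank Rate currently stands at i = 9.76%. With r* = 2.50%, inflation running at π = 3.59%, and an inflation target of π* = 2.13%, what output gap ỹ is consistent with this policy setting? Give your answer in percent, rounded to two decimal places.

2.94%

1 ỹ = 9.76 − 2.50 − 3.59 − 0.5 × (3.59 − 2.13) = 2.94
ỹ = 2.94 / 1 = 2.94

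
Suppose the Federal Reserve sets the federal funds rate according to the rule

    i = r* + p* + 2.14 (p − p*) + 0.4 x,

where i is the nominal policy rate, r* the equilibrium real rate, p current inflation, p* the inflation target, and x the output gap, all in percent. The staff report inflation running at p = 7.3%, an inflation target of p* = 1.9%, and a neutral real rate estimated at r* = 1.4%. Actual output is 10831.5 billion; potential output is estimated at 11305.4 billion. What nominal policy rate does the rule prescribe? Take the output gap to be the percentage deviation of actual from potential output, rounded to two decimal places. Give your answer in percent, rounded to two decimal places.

13.18%

Output gap = 100 × (10831.5 − 11305.4) / 11305.4 = -4.19%.
i = 1.40 + 1.90 + 2.14 × (7.30 − 1.90) + 0.4 × (-4.19)
   = 1.40 + 1.9 + 11.556 − 1.676 = 13.18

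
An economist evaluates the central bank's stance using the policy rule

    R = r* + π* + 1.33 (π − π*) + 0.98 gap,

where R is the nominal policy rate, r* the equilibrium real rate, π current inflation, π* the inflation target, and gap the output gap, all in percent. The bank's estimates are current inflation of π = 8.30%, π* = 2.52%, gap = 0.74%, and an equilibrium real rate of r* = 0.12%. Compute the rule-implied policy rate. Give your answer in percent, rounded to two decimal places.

11.05%

R = 0.12 + 2.52 + 1.33 × (8.30 − 2.52) + 0.98 × 0.74
   = 0.12 + 2.52 + 7.6874 + 0.7252 = 11.05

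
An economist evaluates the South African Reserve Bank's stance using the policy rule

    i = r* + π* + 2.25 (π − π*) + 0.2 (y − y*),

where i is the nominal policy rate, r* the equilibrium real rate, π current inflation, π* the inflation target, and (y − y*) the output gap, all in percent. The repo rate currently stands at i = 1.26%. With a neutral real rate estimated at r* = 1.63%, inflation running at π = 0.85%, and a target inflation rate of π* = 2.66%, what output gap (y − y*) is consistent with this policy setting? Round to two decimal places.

5.21%

0.2 (y − y*) = 1.26 − 1.63 − 2.66 − 2.25 × (0.85 − 2.66) = 1.0425
(y − y*) = 1.0425 / 0.2 = 5.21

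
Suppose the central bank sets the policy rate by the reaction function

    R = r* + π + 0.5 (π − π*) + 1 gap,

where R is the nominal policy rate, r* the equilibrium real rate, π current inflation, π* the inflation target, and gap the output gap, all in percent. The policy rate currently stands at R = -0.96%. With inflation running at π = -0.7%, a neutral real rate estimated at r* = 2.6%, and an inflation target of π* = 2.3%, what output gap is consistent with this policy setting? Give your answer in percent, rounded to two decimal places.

1 gap = -0.96 − 2.6 − (-0.7) − 0.5 × ((-0.7) − 2.3) = -1.36
gap = -1.36 / 1 = -1.36

-1.36%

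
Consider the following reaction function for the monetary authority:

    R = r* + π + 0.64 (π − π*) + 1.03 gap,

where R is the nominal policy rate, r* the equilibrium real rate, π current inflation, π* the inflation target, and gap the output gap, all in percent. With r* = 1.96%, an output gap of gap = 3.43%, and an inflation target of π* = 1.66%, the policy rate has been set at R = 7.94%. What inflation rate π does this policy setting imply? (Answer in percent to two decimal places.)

Collecting π: R = r* + (1 + 0.64) π − 0.64 π* + 1.03 gap
1.64 π = 7.94 − 1.96 + 0.64 × 1.66 − 1.03 × 3.43 = 3.5095
π = 3.5095 / 1.64 = 2.14

2.14%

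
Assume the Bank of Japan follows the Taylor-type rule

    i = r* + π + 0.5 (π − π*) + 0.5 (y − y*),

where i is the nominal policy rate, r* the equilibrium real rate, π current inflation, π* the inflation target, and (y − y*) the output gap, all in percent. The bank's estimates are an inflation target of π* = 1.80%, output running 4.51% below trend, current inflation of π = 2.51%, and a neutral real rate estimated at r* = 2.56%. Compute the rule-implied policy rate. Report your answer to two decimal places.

Output 4.51% below potential → (y − y*) = -4.51.
i = 2.56 + 2.51 + 0.5 × (2.51 − 1.80) + 0.5 × (-4.51)
   = 2.56 + 2.51 + 0.355 − 2.255 = 3.17

3.17%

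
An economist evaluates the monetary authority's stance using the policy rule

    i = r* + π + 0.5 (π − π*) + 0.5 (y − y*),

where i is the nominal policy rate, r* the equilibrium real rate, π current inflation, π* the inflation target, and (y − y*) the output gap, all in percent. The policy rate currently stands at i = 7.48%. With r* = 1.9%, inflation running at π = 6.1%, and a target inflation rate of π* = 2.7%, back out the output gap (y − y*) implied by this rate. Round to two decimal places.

-4.44%

0.5 (y − y*) = 7.48 − 1.9 − 6.1 − 0.5 × (6.1 − 2.7) = -2.22
(y − y*) = -2.22 / 0.5 = -4.44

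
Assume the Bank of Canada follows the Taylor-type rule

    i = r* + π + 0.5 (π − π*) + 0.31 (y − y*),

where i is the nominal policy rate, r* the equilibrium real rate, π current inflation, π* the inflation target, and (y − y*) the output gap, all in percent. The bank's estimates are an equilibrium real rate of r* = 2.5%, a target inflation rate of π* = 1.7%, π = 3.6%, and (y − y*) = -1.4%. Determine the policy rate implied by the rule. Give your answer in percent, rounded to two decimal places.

i = 2.5 + 3.6 + 0.5 × (3.6 − 1.7) + 0.31 × (-1.4)
   = 2.5 + 3.6 + 0.95 − 0.434 = 6.62

6.62%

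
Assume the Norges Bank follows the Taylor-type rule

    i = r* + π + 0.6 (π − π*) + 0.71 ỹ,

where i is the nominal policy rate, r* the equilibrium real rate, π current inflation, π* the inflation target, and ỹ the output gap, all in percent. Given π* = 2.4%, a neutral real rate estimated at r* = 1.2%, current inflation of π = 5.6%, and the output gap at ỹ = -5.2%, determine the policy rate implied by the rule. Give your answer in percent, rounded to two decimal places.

5.03%

i = 1.2 + 5.6 + 0.6 × (5.6 − 2.4) + 0.71 × (-5.2)
   = 1.2 + 5.6 + 1.92 − 3.692 = 5.03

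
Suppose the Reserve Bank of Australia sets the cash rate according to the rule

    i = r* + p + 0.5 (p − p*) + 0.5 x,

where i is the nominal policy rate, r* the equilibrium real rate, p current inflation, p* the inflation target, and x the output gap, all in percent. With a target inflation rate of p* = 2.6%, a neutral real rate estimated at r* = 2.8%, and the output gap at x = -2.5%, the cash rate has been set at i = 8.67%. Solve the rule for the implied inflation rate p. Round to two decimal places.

5.61%

Collecting p: i = r* + (1 + 0.5) p − 0.5 p* + 0.5 x
1.5 p = 8.67 − 2.8 + 0.5 × 2.6 − 0.5 × (-2.5) = 8.42
p = 8.42 / 1.5 = 5.61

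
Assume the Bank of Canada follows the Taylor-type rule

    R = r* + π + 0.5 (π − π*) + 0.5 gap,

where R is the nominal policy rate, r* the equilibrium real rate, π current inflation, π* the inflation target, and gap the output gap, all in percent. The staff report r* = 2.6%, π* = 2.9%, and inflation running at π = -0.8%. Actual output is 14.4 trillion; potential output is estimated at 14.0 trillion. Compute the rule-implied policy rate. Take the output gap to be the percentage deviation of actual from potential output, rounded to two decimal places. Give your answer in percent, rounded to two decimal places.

Output gap = 100 × (14.4 − 14.0) / 14.0 = 2.86%.
R = 2.60 + (-0.80) + 0.5 × (-0.80 − 2.90) + 0.5 × 2.86
   = 2.60 − 0.8 − 1.85 + 1.43 = 1.38

1.38%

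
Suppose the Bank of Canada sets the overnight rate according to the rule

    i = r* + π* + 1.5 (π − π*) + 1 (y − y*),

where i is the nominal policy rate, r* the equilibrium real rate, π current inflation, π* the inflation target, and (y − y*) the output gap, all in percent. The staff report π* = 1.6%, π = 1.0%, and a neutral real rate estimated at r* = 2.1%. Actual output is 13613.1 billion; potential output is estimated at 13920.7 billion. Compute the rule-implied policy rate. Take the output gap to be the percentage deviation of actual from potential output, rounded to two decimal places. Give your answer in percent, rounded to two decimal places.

Output gap = 100 × (13613.1 − 13920.7) / 13920.7 = -2.21%.
i = 2.10 + 1.60 + 1.5 × (1.00 − 1.60) + 1 × (-2.21)
   = 2.10 + 1.6 − 0.9 − 2.21 = 0.59

0.59%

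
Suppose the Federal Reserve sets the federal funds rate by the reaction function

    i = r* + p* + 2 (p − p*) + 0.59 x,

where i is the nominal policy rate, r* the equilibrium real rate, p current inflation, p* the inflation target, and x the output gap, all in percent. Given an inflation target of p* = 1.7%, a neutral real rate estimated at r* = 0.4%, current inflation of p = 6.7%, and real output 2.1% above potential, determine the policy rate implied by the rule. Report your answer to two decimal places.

13.34%

Output 2.1% above potential → x = 2.1.
i = 0.4 + 1.7 + 2 × (6.7 − 1.7) + 0.59 × 2.1
   = 0.4 + 1.7 + 10 + 1.239 = 13.34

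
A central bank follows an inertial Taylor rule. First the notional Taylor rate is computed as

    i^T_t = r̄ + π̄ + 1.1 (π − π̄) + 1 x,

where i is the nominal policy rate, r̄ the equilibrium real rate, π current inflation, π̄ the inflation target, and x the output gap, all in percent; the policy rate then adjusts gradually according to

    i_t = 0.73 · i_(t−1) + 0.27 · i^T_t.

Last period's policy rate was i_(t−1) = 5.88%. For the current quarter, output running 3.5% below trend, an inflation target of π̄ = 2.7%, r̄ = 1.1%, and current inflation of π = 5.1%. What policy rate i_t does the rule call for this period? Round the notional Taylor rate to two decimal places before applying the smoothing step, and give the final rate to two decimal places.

5.09%

Output 3.5% below potential → x = -3.5.
i^T_t = 1.1 + 2.7 + 1.1 × (5.1 − 2.7) + 1 × (-3.5)
   = 1.1 + 2.7 + 2.64 − 3.5 = 2.94
i_t = 0.73 × 5.88 + 0.27 × 2.94 = 4.2924 + 0.7938 = 5.09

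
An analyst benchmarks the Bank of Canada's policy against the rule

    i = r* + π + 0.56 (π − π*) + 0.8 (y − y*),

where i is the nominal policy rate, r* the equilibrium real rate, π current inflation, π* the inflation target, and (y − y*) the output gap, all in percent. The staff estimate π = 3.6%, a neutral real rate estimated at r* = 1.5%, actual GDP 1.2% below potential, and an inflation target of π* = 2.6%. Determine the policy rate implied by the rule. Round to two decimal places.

Output 1.2% below potential → (y − y*) = -1.2.
i = 1.5 + 3.6 + 0.56 × (3.6 − 2.6) + 0.8 × (-1.2)
   = 1.5 + 3.6 + 0.56 − 0.96 = 4.70

4.70%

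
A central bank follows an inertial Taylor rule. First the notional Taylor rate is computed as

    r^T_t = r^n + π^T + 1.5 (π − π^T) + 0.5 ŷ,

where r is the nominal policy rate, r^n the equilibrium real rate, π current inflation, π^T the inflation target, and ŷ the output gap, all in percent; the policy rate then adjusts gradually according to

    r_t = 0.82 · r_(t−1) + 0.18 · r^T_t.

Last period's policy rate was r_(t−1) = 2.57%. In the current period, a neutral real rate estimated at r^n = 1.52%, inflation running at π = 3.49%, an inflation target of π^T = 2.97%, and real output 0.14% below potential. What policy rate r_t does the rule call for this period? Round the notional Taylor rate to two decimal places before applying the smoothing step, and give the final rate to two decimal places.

3.04%

Output 0.14% below potential → ŷ = -0.14.
r^T_t = 1.52 + 2.97 + 1.5 × (3.49 − 2.97) + 0.5 × (-0.14)
   = 1.52 + 2.97 + 0.78 − 0.07 = 5.20
r_t = 0.82 × 2.57 + 0.18 × 5.20 = 2.1074 + 0.936 = 3.04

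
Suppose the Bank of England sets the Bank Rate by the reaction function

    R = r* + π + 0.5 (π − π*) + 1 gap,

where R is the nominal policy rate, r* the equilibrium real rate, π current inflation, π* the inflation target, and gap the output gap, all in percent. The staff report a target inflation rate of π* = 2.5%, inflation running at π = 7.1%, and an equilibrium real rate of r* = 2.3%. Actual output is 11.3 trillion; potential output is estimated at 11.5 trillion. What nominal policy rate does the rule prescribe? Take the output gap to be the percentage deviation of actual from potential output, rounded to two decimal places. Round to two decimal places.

9.96%

Output gap = 100 × (11.3 − 11.5) / 11.5 = -1.74%.
R = 2.30 + 7.10 + 0.5 × (7.10 − 2.50) + 1 × (-1.74)
   = 2.30 + 7.1 + 2.3 − 1.74 = 9.96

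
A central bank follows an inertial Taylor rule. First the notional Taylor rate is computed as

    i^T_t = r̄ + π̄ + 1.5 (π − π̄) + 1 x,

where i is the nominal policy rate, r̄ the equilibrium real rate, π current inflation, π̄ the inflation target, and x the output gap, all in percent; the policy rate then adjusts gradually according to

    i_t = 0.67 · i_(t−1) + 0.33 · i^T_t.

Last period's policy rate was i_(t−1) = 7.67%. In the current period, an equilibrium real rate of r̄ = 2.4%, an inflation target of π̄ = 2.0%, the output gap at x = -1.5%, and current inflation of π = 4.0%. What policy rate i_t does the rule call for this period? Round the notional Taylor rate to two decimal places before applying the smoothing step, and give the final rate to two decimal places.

i^T_t = 2.4 + 2.0 + 1.5 × (4.0 − 2.0) + 1 × (-1.5)
   = 2.4 + 2 + 3 − 1.5 = 5.90
i_t = 0.67 × 7.67 + 0.33 × 5.90 = 5.1389 + 1.947 = 7.09

7.09%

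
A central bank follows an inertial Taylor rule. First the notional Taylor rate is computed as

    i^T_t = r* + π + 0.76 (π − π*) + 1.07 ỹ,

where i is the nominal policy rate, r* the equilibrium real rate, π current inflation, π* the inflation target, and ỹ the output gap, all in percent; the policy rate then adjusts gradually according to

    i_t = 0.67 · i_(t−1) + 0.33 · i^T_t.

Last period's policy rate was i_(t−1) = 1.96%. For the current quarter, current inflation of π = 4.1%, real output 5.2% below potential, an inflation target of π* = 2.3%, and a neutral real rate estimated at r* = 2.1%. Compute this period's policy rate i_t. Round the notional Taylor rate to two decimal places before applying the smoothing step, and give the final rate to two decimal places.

1.97%

Output 5.2% below potential → ỹ = -5.2.
i^T_t = 2.1 + 4.1 + 0.76 × (4.1 − 2.3) + 1.07 × (-5.2)
   = 2.1 + 4.1 + 1.368 − 5.564 = 2.00
i_t = 0.67 × 1.96 + 0.33 × 2.00 = 1.3132 + 0.66 = 1.97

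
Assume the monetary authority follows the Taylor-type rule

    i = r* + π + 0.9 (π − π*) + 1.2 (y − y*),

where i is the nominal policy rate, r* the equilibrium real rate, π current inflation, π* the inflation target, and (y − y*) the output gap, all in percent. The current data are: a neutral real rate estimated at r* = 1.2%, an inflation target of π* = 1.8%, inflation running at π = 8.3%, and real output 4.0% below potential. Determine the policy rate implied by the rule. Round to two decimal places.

10.55%

Output 4.0% below potential → (y − y*) = -4.0.
i = 1.2 + 8.3 + 0.9 × (8.3 − 1.8) + 1.2 × (-4.0)
   = 1.2 + 8.3 + 5.85 − 4.8 = 10.55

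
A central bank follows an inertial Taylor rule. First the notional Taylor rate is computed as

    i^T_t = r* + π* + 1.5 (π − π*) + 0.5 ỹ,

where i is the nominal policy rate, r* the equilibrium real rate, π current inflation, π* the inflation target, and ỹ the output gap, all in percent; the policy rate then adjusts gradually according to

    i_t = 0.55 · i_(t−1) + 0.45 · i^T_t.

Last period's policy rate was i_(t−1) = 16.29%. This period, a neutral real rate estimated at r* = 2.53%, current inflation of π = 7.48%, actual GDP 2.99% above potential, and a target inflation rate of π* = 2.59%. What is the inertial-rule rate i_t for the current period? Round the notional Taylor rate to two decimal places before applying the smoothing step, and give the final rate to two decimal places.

15.24%

Output 2.99% above potential → ỹ = 2.99.
i^T_t = 2.53 + 2.59 + 1.5 × (7.48 − 2.59) + 0.5 × 2.99
   = 2.53 + 2.59 + 7.335 + 1.495 = 13.95
i_t = 0.55 × 16.29 + 0.45 × 13.95 = 8.9595 + 6.2775 = 15.24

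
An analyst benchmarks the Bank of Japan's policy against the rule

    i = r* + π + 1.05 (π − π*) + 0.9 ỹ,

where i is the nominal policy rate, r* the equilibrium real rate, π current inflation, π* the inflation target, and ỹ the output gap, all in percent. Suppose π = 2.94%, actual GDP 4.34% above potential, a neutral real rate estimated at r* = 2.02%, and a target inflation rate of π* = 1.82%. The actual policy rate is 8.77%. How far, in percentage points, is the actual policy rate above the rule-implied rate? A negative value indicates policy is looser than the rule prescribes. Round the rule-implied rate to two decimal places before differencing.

Output 4.34% above potential → ỹ = 4.34.
i = 2.02 + 2.94 + 1.05 × (2.94 − 1.82) + 0.9 × 4.34
   = 2.02 + 2.94 + 1.176 + 3.906 = 10.04
Deviation = 8.77 − 10.04 = -1.27 pp.

-1.27 pp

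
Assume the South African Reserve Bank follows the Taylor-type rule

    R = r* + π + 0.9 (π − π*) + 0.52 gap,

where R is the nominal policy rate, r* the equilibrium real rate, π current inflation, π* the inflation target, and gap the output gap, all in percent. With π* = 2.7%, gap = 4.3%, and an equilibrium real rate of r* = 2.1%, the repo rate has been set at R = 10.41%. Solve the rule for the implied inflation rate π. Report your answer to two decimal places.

Collecting π: R = r* + (1 + 0.9) π − 0.9 π* + 0.52 gap
1.9 π = 10.41 − 2.1 + 0.9 × 2.7 − 0.52 × 4.3 = 8.504
π = 8.504 / 1.9 = 4.48

4.48%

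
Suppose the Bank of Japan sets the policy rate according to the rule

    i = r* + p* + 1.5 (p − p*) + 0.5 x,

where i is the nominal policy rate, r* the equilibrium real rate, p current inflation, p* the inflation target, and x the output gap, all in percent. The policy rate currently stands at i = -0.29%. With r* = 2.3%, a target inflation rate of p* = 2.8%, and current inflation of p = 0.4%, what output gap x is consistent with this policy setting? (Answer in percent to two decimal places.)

0.5 x = -0.29 − 2.3 − 2.8 − 1.5 × (0.4 − 2.8) = -1.79
x = -1.79 / 0.5 = -3.58

-3.58%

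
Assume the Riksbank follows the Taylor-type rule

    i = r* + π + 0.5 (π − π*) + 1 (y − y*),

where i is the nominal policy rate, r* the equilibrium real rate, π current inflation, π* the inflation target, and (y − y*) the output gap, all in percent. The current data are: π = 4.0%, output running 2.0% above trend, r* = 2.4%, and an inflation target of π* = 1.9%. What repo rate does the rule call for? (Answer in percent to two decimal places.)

9.45%

Output 2.0% above potential → (y − y*) = 2.0.
i = 2.4 + 4.0 + 0.5 × (4.0 − 1.9) + 1 × 2.0
   = 2.4 + 4 + 1.05 + 2 = 9.45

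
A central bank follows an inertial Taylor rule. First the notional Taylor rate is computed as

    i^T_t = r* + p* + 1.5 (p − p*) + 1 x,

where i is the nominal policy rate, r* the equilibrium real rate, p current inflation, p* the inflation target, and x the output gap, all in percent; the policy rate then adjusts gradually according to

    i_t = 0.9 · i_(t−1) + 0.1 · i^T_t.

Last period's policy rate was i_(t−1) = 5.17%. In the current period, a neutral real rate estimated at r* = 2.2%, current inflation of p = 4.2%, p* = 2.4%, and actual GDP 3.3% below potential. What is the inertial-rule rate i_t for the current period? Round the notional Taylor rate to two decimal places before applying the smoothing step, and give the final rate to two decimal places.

Output 3.3% below potential → x = -3.3.
i^T_t = 2.2 + 2.4 + 1.5 × (4.2 − 2.4) + 1 × (-3.3)
   = 2.2 + 2.4 + 2.7 − 3.3 = 4.00
i_t = 0.9 × 5.17 + 0.1 × 4.00 = 4.653 + 0.4 = 5.05

5.05%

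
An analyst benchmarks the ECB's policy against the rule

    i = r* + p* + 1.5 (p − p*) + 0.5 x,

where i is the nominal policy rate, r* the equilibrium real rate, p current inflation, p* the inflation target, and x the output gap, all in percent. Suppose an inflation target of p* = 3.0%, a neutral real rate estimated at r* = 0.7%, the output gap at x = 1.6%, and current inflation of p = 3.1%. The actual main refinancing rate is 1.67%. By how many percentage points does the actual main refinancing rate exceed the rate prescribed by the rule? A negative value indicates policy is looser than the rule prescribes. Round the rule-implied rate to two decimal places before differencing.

i = 0.7 + 3.0 + 1.5 × (3.1 − 3.0) + 0.5 × 1.6
   = 0.7 + 3 + 0.15 + 0.8 = 4.65
Deviation = 1.67 − 4.65 = -2.98 pp.

-2.98 pp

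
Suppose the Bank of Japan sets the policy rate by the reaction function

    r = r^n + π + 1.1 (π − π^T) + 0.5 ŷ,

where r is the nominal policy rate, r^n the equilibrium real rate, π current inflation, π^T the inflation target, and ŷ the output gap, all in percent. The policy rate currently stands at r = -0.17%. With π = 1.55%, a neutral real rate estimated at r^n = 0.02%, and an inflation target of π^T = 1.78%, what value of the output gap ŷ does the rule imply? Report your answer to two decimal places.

-2.97%

0.5 ŷ = -0.17 − 0.02 − 1.55 − 1.1 × (1.55 − 1.78) = -1.487
ŷ = -1.487 / 0.5 = -2.97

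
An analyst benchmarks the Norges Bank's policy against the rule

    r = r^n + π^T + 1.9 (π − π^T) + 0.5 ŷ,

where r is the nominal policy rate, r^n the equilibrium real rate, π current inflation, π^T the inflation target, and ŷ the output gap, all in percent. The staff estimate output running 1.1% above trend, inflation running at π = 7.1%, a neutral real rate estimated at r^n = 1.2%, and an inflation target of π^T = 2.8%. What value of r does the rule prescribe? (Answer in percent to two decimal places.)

12.72%

Output 1.1% above potential → ŷ = 1.1.
r = 1.2 + 2.8 + 1.9 × (7.1 − 2.8) + 0.5 × 1.1
   = 1.2 + 2.8 + 8.17 + 0.55 = 12.72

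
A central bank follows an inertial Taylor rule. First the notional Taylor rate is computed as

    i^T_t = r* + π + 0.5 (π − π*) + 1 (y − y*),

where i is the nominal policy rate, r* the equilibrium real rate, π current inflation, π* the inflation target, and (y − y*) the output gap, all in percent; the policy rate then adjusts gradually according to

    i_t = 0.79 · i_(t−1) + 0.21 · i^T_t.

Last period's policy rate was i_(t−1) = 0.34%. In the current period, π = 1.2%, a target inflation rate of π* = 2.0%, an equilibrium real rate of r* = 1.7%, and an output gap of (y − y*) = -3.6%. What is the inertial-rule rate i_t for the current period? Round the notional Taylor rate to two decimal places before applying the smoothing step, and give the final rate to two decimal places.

0.04%

i^T_t = 1.7 + 1.2 + 0.5 × (1.2 − 2.0) + 1 × (-3.6)
   = 1.7 + 1.2 − 0.4 − 3.6 = -1.10
i_t = 0.79 × 0.34 + 0.21 × (-1.10) = 0.2686 − 0.231 = 0.04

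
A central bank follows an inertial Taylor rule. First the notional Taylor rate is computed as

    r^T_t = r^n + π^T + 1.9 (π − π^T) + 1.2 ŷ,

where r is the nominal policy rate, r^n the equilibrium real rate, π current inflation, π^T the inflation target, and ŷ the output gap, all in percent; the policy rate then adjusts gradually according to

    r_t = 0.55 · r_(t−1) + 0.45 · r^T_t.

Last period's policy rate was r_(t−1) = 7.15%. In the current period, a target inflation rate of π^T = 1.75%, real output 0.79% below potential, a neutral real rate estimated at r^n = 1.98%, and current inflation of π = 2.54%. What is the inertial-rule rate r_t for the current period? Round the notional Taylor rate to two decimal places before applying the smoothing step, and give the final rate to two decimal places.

5.86%

Output 0.79% below potential → ŷ = -0.79.
r^T_t = 1.98 + 1.75 + 1.9 × (2.54 − 1.75) + 1.2 × (-0.79)
   = 1.98 + 1.75 + 1.501 − 0.948 = 4.28
r_t = 0.55 × 7.15 + 0.45 × 4.28 = 3.9325 + 1.926 = 5.86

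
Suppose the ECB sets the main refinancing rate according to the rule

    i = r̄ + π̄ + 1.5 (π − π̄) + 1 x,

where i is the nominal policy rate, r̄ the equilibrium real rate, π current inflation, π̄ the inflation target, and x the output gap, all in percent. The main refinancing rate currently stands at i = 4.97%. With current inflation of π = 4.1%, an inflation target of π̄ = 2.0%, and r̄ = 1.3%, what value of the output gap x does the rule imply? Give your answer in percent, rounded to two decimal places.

-1.48%

1 x = 4.97 − 1.3 − 2.0 − 1.5 × (4.1 − 2.0) = -1.48
x = -1.48 / 1 = -1.48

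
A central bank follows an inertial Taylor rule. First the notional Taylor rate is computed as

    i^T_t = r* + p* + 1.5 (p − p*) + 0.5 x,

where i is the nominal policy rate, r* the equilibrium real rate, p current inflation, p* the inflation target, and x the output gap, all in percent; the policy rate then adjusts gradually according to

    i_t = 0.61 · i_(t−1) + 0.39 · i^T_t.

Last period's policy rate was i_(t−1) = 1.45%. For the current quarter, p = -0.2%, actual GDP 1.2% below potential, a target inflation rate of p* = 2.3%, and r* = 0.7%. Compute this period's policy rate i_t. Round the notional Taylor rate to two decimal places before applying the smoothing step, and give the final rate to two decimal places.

Output 1.2% below potential → x = -1.2.
i^T_t = 0.7 + 2.3 + 1.5 × (-0.2 − 2.3) + 0.5 × (-1.2)
   = 0.7 + 2.3 − 3.75 − 0.6 = -1.35
i_t = 0.61 × 1.45 + 0.39 × (-1.35) = 0.8845 − 0.5265 = 0.36

0.36%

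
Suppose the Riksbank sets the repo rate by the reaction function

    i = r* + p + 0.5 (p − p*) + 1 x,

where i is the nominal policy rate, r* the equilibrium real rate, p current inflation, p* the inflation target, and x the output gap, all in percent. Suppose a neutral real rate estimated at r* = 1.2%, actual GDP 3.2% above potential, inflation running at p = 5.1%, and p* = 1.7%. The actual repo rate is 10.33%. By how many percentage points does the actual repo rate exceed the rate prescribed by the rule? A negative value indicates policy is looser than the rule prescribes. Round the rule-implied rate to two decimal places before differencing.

Output 3.2% above potential → x = 3.2.
i = 1.2 + 5.1 + 0.5 × (5.1 − 1.7) + 1 × 3.2
   = 1.2 + 5.1 + 1.7 + 3.2 = 11.20
Deviation = 10.33 − 11.20 = -0.87 pp.

-0.87 pp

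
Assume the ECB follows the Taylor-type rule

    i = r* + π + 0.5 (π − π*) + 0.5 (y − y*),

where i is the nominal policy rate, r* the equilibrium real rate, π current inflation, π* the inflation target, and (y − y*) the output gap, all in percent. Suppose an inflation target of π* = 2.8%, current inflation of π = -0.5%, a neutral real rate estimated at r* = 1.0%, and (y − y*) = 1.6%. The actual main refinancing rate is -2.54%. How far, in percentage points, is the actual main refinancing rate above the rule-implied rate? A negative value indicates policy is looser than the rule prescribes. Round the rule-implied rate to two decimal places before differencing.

-2.19 pp

i = 1.0 + (-0.5) + 0.5 × (-0.5 − 2.8) + 0.5 × 1.6
   = 1.0 − 0.5 − 1.65 + 0.8 = -0.35
Deviation = -2.54 − (-0.35) = -2.19 pp.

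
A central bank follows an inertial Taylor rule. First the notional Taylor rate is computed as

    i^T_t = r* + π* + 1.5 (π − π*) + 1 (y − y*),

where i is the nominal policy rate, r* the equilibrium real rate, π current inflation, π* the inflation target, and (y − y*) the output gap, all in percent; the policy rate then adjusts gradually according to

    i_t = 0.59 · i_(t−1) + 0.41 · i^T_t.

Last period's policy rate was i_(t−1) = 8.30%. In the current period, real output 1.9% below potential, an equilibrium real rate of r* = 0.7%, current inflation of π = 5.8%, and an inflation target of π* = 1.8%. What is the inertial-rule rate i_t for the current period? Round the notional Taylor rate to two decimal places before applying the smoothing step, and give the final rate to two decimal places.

Output 1.9% below potential → (y − y*) = -1.9.
i^T_t = 0.7 + 1.8 + 1.5 × (5.8 − 1.8) + 1 × (-1.9)
   = 0.7 + 1.8 + 6 − 1.9 = 6.60
i_t = 0.59 × 8.30 + 0.41 × 6.60 = 4.897 + 2.706 = 7.60

7.60%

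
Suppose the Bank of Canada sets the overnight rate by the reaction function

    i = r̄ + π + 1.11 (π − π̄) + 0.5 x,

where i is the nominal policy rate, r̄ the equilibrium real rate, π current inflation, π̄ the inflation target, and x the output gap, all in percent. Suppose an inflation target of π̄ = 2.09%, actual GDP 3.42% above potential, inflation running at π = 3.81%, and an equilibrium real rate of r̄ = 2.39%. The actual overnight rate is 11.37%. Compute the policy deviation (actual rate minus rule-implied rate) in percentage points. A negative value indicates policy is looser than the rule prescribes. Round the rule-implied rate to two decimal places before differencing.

Output 3.42% above potential → x = 3.42.
i = 2.39 + 3.81 + 1.11 × (3.81 − 2.09) + 0.5 × 3.42
   = 2.39 + 3.81 + 1.9092 + 1.71 = 9.82
Deviation = 11.37 − 9.82 = 1.55 pp.

1.55 pp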